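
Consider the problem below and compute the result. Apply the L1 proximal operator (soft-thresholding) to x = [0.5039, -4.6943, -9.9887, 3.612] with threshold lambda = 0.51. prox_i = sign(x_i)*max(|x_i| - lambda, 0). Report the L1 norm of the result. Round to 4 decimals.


Soft-thresholding with lambda = 0.51:
prox(0.5039) = sign(0.5039)*max(|0.5039| - 0.51, 0) = 0.0
prox(-4.6943) = sign(-4.6943)*max(|-4.6943| - 0.51, 0) = -4.1843
prox(-9.9887) = sign(-9.9887)*max(|-9.9887| - 0.51, 0) = -9.4787
prox(3.612) = sign(3.612)*max(|3.612| - 0.51, 0) = 3.102
prox(x) = [0.0, -4.1843, -9.4787, 3.102]
||prox(x)||_1 = 0.0 + 4.1843 + 9.4787 + 3.102 = 16.765


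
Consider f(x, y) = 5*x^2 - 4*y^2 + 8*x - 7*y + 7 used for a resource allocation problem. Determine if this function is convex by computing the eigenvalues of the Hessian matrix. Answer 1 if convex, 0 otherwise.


The Hessian of f(x,y) = 5*x^2 - 4*y^2 + 8*x - 7*y + 7 is:
H = [[10, 0], [0, -8]]
Trace = 10 - 8 = 2
Determinant = 10*-8 - (0)^2 = -80
Discriminant = (2)^2 - 4*-80 = 324.0
Eigenvalues: lambda_1 = -8.0, lambda_2 = 10.0
The function is not convex.

0


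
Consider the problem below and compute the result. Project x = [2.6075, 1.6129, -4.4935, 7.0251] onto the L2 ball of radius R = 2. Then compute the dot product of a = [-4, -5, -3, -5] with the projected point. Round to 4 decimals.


Step 1: Compute ||x|| (intermediates to 6 decimals).
||x|| = sqrt(2.6075^2 + 1.6129^2 + (-4.4935)^2 + 7.0251^2) = 8.885048
Step 2: Project.
Since ||x|| > R, scale = R/||x|| = 2/8.885048 = 0.225097, proj(x) = scale * x
proj(x) = [0.58694, 0.363059, -1.011473, 1.581329]
Step 3: Dot product.
a^T * proj(x) = -4*0.58694 - 5*0.363059 - 3*(-1.011473) - 5*1.581329 = -9.0353


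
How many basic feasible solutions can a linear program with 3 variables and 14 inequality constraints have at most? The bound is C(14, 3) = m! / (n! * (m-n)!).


Each vertex corresponds to some choice of n active constraints out of m, so the number of vertices is at most C(m, n) = m! / (n!(m-n)!).
m = 14, n = 3
Numerator: 14 * 13 * 12
Denominator: 3! = 6
C(14, 3) = 364


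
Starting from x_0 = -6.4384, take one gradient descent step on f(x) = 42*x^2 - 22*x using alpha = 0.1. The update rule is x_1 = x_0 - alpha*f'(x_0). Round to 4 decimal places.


We compute the gradient at x_0 and apply the update.
f'(x) = 84*x - 22
f'(-6.4384) = 84*-6.4384 - 22 = -562.8256
x_1 = -6.4384 - 0.1*-562.8256 = 49.8442


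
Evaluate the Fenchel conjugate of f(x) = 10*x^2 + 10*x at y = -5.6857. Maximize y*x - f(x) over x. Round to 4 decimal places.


f*(y) = sup_x {y*x - a*x^2 - b*x} = sup_x {(y-b)*x - a*x^2}
FOC: (y - b) - 2a*x = 0 => x* = (y - b)/(2a)
x* = (-5.6857 - 10)/(2*10) = -0.7843
f*(-5.6857) = (y-b)^2/(4a) = (-5.6857 - 10)^2/(4*10)
= 246.0412/40 = 6.151


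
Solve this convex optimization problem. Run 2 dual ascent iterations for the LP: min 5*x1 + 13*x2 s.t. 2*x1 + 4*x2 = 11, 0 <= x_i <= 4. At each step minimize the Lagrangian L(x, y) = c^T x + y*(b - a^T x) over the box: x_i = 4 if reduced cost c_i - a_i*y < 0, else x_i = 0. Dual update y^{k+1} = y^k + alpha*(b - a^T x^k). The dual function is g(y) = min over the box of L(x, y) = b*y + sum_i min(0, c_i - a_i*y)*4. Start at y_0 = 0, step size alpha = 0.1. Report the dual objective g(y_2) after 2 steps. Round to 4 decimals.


Dual ascent for LP: min 5*x1 + 13*x2, 2*x1 + 4*x2 = 11, 0 <= x_i <= 4
Step 1: y^k = 0.0, reduced costs: (5.0, 13.0)
  x^k = (0.0, 0.0), subgradient = b - a^T x = 11.0
  y^{k+1} = 0.0 + 0.1*11.0 = 1.1
Step 2: y^k = 1.1, reduced costs: (2.8, 8.6)
  x^k = (0.0, 0.0), subgradient = b - a^T x = 11.0
  y^{k+1} = 1.1 + 0.1*11.0 = 2.2
Dual objective at y_2 = 2.2: reduced costs (0.6, 4.2), box minimizer x = (0.0, 0.0)
g(y_2) = b*y + (c1 - a1*y)*x1 + (c2 - a2*y)*x2 = 11*2.2 + 0.6*0.0 + 4.2*0.0 = 24.2 + 0.0 + 0.0 = 24.2


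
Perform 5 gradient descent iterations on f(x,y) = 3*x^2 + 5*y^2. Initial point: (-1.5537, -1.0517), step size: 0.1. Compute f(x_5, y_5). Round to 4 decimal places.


Gradient descent on f(x,y) = 3*x^2 + 5*y^2.
Starting point: (-1.5537, -1.0517), alpha = 0.1
Step 1: grad_x = 2*3*-1.5537 = -9.3222, grad_y = 2*5*-1.0517 = -10.517
  x_1 = -1.5537 - 0.1*-9.3222 = -0.6215
  y_1 = -1.0517 - 0.1*-10.517 = 0.0
Step 2: grad_x = 2*3*-0.6215 = -3.7289, grad_y = 2*5*0.0 = 0.0
  x_2 = -0.6215 - 0.1*-3.7289 = -0.2486
  y_2 = 0.0 - 0.1*0.0 = 0.0
Step 3: grad_x = 2*3*-0.2486 = -1.4916, grad_y = 2*5*0.0 = 0.0
  x_3 = -0.2486 - 0.1*-1.4916 = -0.0994
  y_3 = 0.0 - 0.1*0.0 = 0.0
Step 4: grad_x = 2*3*-0.0994 = -0.5966, grad_y = 2*5*0.0 = 0.0
  x_4 = -0.0994 - 0.1*-0.5966 = -0.0398
  y_4 = 0.0 - 0.1*0.0 = 0.0
Step 5: grad_x = 2*3*-0.0398 = -0.2386, grad_y = 2*5*0.0 = 0.0
  x_5 = -0.0398 - 0.1*-0.2386 = -0.0159
  y_5 = 0.0 - 0.1*0.0 = 0.0
f(-0.0159, 0.0) = 3*(-0.0159)^2 + 5*0.0^2 = 0.0008


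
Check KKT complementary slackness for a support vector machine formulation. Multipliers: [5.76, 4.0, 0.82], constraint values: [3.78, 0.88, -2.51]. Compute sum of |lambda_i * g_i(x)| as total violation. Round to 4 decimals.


KKT complementary slackness check:
lambda_1 * g_1 = 5.76 * 3.78 = 21.7728
lambda_2 * g_2 = 4.0 * 0.88 = 3.52
lambda_3 * g_3 = 0.82 * -2.51 = -2.0582
Total violation = 21.7728 + 3.52 + 2.0582 = 27.351


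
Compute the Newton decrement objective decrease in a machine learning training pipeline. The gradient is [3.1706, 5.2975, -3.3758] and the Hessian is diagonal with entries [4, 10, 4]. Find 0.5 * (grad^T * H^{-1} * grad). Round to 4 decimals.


Step 1: H is diagonal, so H^(-1) * g = [0.7927, 0.5298, -0.844].
Step 2: g^T H^(-1) g = sum_i g_i^2 / H_ii
  = (3.1706)^2/4 + (5.2975)^2/10 + (-3.3758)^2/4
  = 2.5132 + 2.8064 + 2.849 = 8.1685
Step 3: Objective decrease = 0.5 * g^T H^(-1) g = 4.0843


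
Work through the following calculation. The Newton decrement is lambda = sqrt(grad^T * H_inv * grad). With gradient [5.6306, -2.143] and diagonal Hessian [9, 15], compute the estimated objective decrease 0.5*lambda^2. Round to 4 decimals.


Step 1: H is diagonal, so H^(-1) * g = [0.6256, -0.1429].
Step 2: g^T H^(-1) g = sum_i g_i^2 / H_ii
  = (5.6306)^2/9 + (-2.143)^2/15
  = 3.5226 + 0.3062 = 3.8288
Step 3: Objective decrease = 0.5 * g^T H^(-1) g = 1.9144


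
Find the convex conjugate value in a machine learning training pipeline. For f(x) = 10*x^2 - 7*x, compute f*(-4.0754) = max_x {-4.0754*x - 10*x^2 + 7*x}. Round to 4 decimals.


f*(y) = sup_x {y*x - a*x^2 - b*x} = sup_x {(y-b)*x - a*x^2}
FOC: (y - b) - 2a*x = 0 => x* = (y - b)/(2a)
x* = (-4.0754 + 7)/(2*10) = 0.1462
f*(-4.0754) = (y-b)^2/(4a) = (-4.0754 + 7)^2/(4*10)
= 8.5533/40 = 0.2138


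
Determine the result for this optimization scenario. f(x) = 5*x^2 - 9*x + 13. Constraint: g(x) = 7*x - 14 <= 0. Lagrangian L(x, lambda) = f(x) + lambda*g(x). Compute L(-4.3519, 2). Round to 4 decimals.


Step 1: Evaluate f(x).
f(-4.3519) = 5*(-4.3519)^2 - 9*(-4.3519) + 13 = 146.8623
Step 2: Evaluate g(x).
g(-4.3519) = 7*-4.3519 - 14 = -44.4633
Step 3: Compute Lagrangian.
L = 146.8623 + 2*-44.4633 = 57.9357


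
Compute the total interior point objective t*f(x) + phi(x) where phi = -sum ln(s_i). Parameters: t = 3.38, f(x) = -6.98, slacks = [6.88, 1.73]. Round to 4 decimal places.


Step 1: Compute log-barrier.
ln values: [1.9286, 0.5481]
phi = -(1.9286 + 0.5481) = -2.4767
Step 2: Compute augmented objective.
t*f(x) = 3.38*-6.98 = -23.5924
Total = -23.5924 - 2.4767 = -26.0691


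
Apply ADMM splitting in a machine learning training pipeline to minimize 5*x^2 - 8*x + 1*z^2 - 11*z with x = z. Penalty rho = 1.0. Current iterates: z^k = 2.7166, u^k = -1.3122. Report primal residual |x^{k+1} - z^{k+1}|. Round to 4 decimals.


ADMM iteration with rho = 1.0, z^k = 2.7166, u^k = -1.3122
Step 1: x-update.
Minimize 5*x^2 - 8*x + (1.0/2)*(x - 2.7166 - 1.3122)^2
FOC: (2*5 + 1.0)*x = 8 + 1.0*(2.7166 + 1.3122)
x^{k+1} = 1.0935
Step 2: z-update.
Minimize 1*z^2 - 11*z + (1.0/2)*(1.0935 - z - 1.3122)^2
FOC: (2*1 + 1.0)*z = 11 + 1.0*(1.0935 - 1.3122)
z^{k+1} = 3.5938
Step 3: u-update.
u^{k+1} = -1.3122 + 1.0935 - 3.5938 = -3.8124
Step 4: Primal residual = |1.0935 - 3.5938| = 2.5002


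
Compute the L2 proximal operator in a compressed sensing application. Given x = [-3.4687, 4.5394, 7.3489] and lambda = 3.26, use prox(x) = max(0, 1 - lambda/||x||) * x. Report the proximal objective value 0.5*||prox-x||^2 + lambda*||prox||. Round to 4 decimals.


Step 1: Compute ||x||.
||x|| = 9.3083
Step 2: Compute scaling factor.
scale = max(0, 1 - 3.26/9.3083) = 0.6498
Step 3: prox(x) = [-2.2539, 2.9496, 4.7751]
||prox(x)|| = 6.0483
Step 4: Proximal objective.
0.5*||prox-x||^2 = 5.3138
lambda*||prox|| = 19.7175
Total = 25.0312


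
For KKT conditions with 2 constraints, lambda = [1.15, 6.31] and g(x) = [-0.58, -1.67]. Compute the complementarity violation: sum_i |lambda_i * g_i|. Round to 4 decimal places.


KKT complementary slackness check:
lambda_1 * g_1 = 1.15 * -0.58 = -0.667
lambda_2 * g_2 = 6.31 * -1.67 = -10.5377
Total violation = 0.667 + 10.5377 = 11.2047


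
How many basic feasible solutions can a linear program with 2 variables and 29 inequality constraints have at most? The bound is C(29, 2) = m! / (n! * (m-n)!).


Each vertex corresponds to some choice of n active constraints out of m, so the number of vertices is at most C(m, n) = m! / (n!(m-n)!).
m = 29, n = 2
Numerator: 29 * 28
Denominator: 2! = 2
C(29, 2) = 406


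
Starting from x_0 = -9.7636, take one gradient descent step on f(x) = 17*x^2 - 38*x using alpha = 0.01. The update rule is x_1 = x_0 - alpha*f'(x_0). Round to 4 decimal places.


We compute the gradient at x_0 and apply the update.
f'(x) = 34*x - 38
f'(-9.7636) = 34*-9.7636 - 38 = -369.9624
x_1 = -9.7636 - 0.01*-369.9624 = -6.064


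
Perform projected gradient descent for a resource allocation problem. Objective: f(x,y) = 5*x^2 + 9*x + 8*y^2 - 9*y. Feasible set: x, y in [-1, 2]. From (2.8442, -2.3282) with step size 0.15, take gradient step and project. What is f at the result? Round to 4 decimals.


Step 1: Compute gradient at (2.8442, -2.3282).
grad_x = 2*5*2.8442 + 9 = 37.442
grad_y = 2*8*-2.3282 - 9 = -46.2512
Step 2: Gradient step.
x_raw = 2.8442 - 0.15*37.442 = -2.7721
y_raw = -2.3282 - 0.15*-46.2512 = 4.6095
Step 3: Project onto [-1, 2].
x_proj = clip(-2.7721) = -1.0
y_proj = clip(4.6095) = 2.0
Step 4: Evaluate f.
f(-1.0, 2.0) = 10.0


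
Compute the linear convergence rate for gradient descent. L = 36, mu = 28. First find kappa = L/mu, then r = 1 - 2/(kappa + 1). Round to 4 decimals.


Step 1: Compute the condition number.
kappa = L/mu = 36/28 = 1.2857
Step 2: Compute the convergence rate.
r = 1 - 2/(kappa + 1) = 1 - 2*mu/(L + mu) = (L - mu)/(L + mu) = 8/64 = 0.125


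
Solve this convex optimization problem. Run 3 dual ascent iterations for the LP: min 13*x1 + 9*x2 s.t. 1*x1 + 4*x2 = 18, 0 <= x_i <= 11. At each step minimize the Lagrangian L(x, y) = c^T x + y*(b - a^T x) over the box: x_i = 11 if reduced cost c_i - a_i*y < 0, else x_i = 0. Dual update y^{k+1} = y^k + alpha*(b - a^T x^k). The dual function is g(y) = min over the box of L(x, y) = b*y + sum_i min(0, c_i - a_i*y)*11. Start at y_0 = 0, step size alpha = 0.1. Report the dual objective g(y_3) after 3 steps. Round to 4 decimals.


Dual ascent for LP: min 13*x1 + 9*x2, 1*x1 + 4*x2 = 18, 0 <= x_i <= 11
Step 1: y^k = 0.0, reduced costs: (13.0, 9.0)
  x^k = (0.0, 0.0), subgradient = b - a^T x = 18.0
  y^{k+1} = 0.0 + 0.1*18.0 = 1.8
Step 2: y^k = 1.8, reduced costs: (11.2, 1.8)
  x^k = (0.0, 0.0), subgradient = b - a^T x = 18.0
  y^{k+1} = 1.8 + 0.1*18.0 = 3.6
Step 3: y^k = 3.6, reduced costs: (9.4, -5.4)
  x^k = (0.0, 11.0), subgradient = b - a^T x = -26.0
  y^{k+1} = 3.6 + 0.1*-26.0 = 1.0
Dual objective at y_3 = 1.0: reduced costs (12.0, 5.0), box minimizer x = (0.0, 0.0)
g(y_3) = b*y + (c1 - a1*y)*x1 + (c2 - a2*y)*x2 = 18*1.0 + 12.0*0.0 + 5.0*0.0 = 18.0 + 0.0 + 0.0 = 18.0


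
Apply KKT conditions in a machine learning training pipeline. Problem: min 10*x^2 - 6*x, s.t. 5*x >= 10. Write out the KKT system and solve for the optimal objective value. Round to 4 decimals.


Step 1: Try lambda = 0 (constraint inactive).
x_unc = 6/(2*10) = 0.3
Check: 5*0.3 = 1.5 < 10 -- violated!
Step 2: Constraint must be active: 5*x = 10
x* = 10/5 = 2.0
lambda = (2*10*2.0 - 6)/5 = 6.8
Step 3: Compute optimal value.
f(x*) = 10*2.0^2 - 6*2.0 = 28.0


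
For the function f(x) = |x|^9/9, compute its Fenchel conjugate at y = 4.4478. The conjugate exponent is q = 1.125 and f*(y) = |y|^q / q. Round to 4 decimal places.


The conjugate exponent q satisfies 1/p + 1/q = 1.
p = 9, so q = 9/(9 - 1) = 1.125
|y|^q = 4.4478^1.125 = 5.36
f*(4.4478) = 5.36 / 1.125 = 4.7644


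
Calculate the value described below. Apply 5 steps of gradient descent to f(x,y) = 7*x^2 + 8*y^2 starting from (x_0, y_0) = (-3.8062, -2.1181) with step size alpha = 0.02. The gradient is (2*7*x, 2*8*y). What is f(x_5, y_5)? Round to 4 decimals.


Gradient descent on f(x,y) = 7*x^2 + 8*y^2.
Starting point: (-3.8062, -2.1181), alpha = 0.02
Step 1: grad_x = 2*7*-3.8062 = -53.2868, grad_y = 2*8*-2.1181 = -33.8896
  x_1 = -3.8062 - 0.02*-53.2868 = -2.7405
  y_1 = -2.1181 - 0.02*-33.8896 = -1.4403
Step 2: grad_x = 2*7*-2.7405 = -38.3665, grad_y = 2*8*-1.4403 = -23.0449
  x_2 = -2.7405 - 0.02*-38.3665 = -1.9731
  y_2 = -1.4403 - 0.02*-23.0449 = -0.9794
Step 3: grad_x = 2*7*-1.9731 = -27.6239, grad_y = 2*8*-0.9794 = -15.6706
  x_3 = -1.9731 - 0.02*-27.6239 = -1.4207
  y_3 = -0.9794 - 0.02*-15.6706 = -0.666
Step 4: grad_x = 2*7*-1.4207 = -19.8892, grad_y = 2*8*-0.666 = -10.656
  x_4 = -1.4207 - 0.02*-19.8892 = -1.0229
  y_4 = -0.666 - 0.02*-10.656 = -0.4529
Step 5: grad_x = 2*7*-1.0229 = -14.3202, grad_y = 2*8*-0.4529 = -7.2461
  x_5 = -1.0229 - 0.02*-14.3202 = -0.7365
  y_5 = -0.4529 - 0.02*-7.2461 = -0.308
f(-0.7365, -0.308) = 7*(-0.7365)^2 + 8*(-0.308)^2 = 4.5554


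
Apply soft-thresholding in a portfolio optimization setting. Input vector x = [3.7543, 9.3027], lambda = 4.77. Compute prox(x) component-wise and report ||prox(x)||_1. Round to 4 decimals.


Soft-thresholding with lambda = 4.77:
prox(3.7543) = sign(3.7543)*max(|3.7543| - 4.77, 0) = 0.0
prox(9.3027) = sign(9.3027)*max(|9.3027| - 4.77, 0) = 4.5327
prox(x) = [0.0, 4.5327]
||prox(x)||_1 = 0.0 + 4.5327 = 4.5327


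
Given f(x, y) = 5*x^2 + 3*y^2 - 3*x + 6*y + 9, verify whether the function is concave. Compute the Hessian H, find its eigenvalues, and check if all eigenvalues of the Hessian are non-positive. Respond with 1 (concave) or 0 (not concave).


The Hessian of f(x,y) = 5*x^2 + 3*y^2 - 3*x + 6*y + 9 is:
H = [[10, 0], [0, 6]]
Trace = 10 + 6 = 16
Determinant = 10*6 - (0)^2 = 60
Discriminant = (16)^2 - 4*60 = 16.0
Eigenvalues: lambda_1 = 6.0, lambda_2 = 10.0
The function is not concave.

0


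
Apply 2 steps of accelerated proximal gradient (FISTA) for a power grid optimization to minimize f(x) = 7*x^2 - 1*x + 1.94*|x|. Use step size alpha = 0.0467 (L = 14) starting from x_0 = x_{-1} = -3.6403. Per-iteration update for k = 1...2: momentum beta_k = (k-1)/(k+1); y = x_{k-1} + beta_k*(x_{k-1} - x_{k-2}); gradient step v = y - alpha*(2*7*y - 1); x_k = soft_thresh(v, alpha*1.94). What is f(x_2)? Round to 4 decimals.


FISTA on f(x) = 7*x^2 - 1*x + 1.94*|x|
L = 14, alpha = 0.0467
Iteration 1: beta = 0.0, y = -3.6403 + 0.0*(-3.6403 + 3.6403) = -3.6403
  grad(y) = -51.9642, v = y - alpha*grad = -1.2136
  prox(v) = soft_thresh(-1.2136, 0.0906) = -1.123
Iteration 2: beta = 0.3333, y = -1.123 + 0.3333*(-1.123 + 3.6403) = -0.2839
  grad(y) = -4.9741, v = y - alpha*grad = -0.0516
  prox(v) = soft_thresh(-0.0516, 0.0906) = 0.0
f(x_2) = 7*0.0^2 - 1*0.0 + 1.94*|0.0| = 0.0


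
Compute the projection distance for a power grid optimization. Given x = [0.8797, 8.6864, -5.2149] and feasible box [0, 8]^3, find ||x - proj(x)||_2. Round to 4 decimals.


Project each component onto [0, 8].
clip(0.8797) = 0.8797, clip(8.6864) = 8.0, clip(-5.2149) = 0.0
Projection = [0.8797, 8.0, 0.0]
Squared diffs: [0.0, 0.4711, 27.1952]
Distance = sqrt(27.6663) = 5.2599


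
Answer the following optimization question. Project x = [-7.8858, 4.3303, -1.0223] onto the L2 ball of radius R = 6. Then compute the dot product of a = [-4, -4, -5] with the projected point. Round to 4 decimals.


Step 1: Compute ||x|| (intermediates to 6 decimals).
||x|| = sqrt((-7.8858)^2 + 4.3303^2 + (-1.0223)^2) = 9.054415
Step 2: Project.
Since ||x|| > R, scale = R/||x|| = 6/9.054415 = 0.66266, proj(x) = scale * x
proj(x) = [-5.225604, 2.869517, -0.677437]
Step 3: Dot product.
a^T * proj(x) = -4*(-5.225604) - 4*2.869517 - 5*(-0.677437) = 12.8115


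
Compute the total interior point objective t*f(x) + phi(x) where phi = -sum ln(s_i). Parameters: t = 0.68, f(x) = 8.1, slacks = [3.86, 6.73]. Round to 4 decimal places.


Step 1: Compute log-barrier.
ln values: [1.3507, 1.9066]
phi = -(1.3507 + 1.9066) = -3.2572
Step 2: Compute augmented objective.
t*f(x) = 0.68*8.1 = 5.508
Total = 5.508 - 3.2572 = 2.2508


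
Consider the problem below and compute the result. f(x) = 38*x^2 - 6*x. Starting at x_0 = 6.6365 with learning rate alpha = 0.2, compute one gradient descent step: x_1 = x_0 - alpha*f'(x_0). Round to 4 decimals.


We compute the gradient at x_0 and apply the update.
f'(x) = 76*x - 6
f'(6.6365) = 76*6.6365 - 6 = 498.374
x_1 = 6.6365 - 0.2*498.374 = -93.0383


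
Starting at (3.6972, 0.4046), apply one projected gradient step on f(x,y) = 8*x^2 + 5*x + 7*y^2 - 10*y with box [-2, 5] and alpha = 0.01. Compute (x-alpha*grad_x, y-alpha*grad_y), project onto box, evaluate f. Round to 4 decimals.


Step 1: Compute gradient at (3.6972, 0.4046).
grad_x = 2*8*3.6972 + 5 = 64.1552
grad_y = 2*7*0.4046 - 10 = -4.3356
Step 2: Gradient step.
x_raw = 3.6972 - 0.01*64.1552 = 3.0556
y_raw = 0.4046 - 0.01*-4.3356 = 0.448
Step 3: Project onto [-2, 5].
x_proj = clip(3.0556) = 3.0556
y_proj = clip(0.448) = 0.448
Step 4: Evaluate f.
f(3.0556, 0.448) = 86.8992


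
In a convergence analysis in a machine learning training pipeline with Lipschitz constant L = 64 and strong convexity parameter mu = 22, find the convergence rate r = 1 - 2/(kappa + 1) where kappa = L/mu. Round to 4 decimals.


Step 1: Compute the condition number.
kappa = L/mu = 64/22 = 2.9091
Step 2: Compute the convergence rate.
r = 1 - 2/(kappa + 1) = 1 - 2*mu/(L + mu) = (L - mu)/(L + mu) = 42/86 = 0.4884


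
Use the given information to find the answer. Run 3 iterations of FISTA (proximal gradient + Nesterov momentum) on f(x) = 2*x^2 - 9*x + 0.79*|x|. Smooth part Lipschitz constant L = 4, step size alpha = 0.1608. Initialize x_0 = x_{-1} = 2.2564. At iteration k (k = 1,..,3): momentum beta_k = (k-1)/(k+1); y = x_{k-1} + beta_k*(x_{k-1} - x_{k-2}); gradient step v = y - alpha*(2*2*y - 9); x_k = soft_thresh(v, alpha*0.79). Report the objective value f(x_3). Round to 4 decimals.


FISTA on f(x) = 2*x^2 - 9*x + 0.79*|x|
L = 4, alpha = 0.1608
Iteration 1: beta = 0.0, y = 2.2564 + 0.0*(2.2564 - 2.2564) = 2.2564
  grad(y) = 0.0256, v = y - alpha*grad = 2.2523
  prox(v) = soft_thresh(2.2523, 0.127) = 2.1253
Iteration 2: beta = 0.3333, y = 2.1253 + 0.3333*(2.1253 - 2.2564) = 2.0815
  grad(y) = -0.6739, v = y - alpha*grad = 2.1899
  prox(v) = soft_thresh(2.1899, 0.127) = 2.0629
Iteration 3: beta = 0.5, y = 2.0629 + 0.5*(2.0629 - 2.1253) = 2.0317
  grad(y) = -0.8733, v = y - alpha*grad = 2.1721
  prox(v) = soft_thresh(2.1721, 0.127) = 2.0451
f(x_3) = 2*2.0451^2 - 9*2.0451 + 0.79*|2.0451| = -8.4254


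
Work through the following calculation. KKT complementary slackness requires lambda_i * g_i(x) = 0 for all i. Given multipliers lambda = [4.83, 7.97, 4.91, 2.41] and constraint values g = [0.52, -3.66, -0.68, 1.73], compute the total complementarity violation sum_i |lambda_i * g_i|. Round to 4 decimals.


KKT complementary slackness check:
lambda_1 * g_1 = 4.83 * 0.52 = 2.5116
lambda_2 * g_2 = 7.97 * -3.66 = -29.1702
lambda_3 * g_3 = 4.91 * -0.68 = -3.3388
lambda_4 * g_4 = 2.41 * 1.73 = 4.1693
Total violation = 2.5116 + 29.1702 + 3.3388 + 4.1693 = 39.1899


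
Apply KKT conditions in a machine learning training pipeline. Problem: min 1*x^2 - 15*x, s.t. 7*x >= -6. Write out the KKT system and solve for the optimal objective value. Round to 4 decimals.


Step 1: Try lambda = 0 (constraint inactive).
Stationarity: 2*1*x - 15 = 0
x* = 15/(2*1) = 7.5
Check constraint: 7*7.5 = 52.5 >= -6 -- satisfied.
Step 2: Compute optimal value.
f(x*) = 1*7.5^2 - 15*7.5 = -56.25


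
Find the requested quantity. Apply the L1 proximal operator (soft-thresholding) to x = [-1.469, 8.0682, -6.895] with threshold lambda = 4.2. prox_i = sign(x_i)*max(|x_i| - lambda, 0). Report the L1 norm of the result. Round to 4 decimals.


Soft-thresholding with lambda = 4.2:
prox(-1.469) = sign(-1.469)*max(|-1.469| - 4.2, 0) = 0.0
prox(8.0682) = sign(8.0682)*max(|8.0682| - 4.2, 0) = 3.8682
prox(-6.895) = sign(-6.895)*max(|-6.895| - 4.2, 0) = -2.695
prox(x) = [0.0, 3.8682, -2.695]
||prox(x)||_1 = 0.0 + 3.8682 + 2.695 = 6.5632


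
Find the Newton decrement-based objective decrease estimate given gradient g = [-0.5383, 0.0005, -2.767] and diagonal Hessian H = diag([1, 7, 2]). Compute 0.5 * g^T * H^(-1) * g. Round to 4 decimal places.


Step 1: H is diagonal, so H^(-1) * g = [-0.5383, 0.0001, -1.3835].
Step 2: g^T H^(-1) g = sum_i g_i^2 / H_ii
  = (-0.5383)^2/1 + (0.0005)^2/7 + (-2.767)^2/2
  = 0.2898 + 0.0 + 3.8281 = 4.1179
Step 3: Objective decrease = 0.5 * g^T H^(-1) g = 2.059


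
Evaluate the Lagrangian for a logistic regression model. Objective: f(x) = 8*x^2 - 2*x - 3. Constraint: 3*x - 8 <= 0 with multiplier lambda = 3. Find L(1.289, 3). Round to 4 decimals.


Step 1: Evaluate f(x).
f(1.289) = 8*1.289^2 - 2*1.289 - 3 = 7.7142
Step 2: Evaluate g(x).
g(1.289) = 3*1.289 - 8 = -4.133
Step 3: Compute Lagrangian.
L = 7.7142 + 3*-4.133 = -4.6848


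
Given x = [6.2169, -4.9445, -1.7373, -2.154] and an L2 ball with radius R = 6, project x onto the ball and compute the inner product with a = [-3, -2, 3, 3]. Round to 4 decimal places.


Step 1: Compute ||x|| (intermediates to 6 decimals).
||x|| = sqrt(6.2169^2 + (-4.9445)^2 + (-1.7373)^2 + (-2.154)^2) = 8.41165
Step 2: Project.
Since ||x|| > R, scale = R/||x|| = 6/8.41165 = 0.713296, proj(x) = scale * x
proj(x) = [4.43449, -3.526892, -1.239209, -1.53644]
Step 3: Dot product.
a^T * proj(x) = -3*4.43449 - 2*(-3.526892) + 3*(-1.239209) + 3*(-1.53644) = -14.5766


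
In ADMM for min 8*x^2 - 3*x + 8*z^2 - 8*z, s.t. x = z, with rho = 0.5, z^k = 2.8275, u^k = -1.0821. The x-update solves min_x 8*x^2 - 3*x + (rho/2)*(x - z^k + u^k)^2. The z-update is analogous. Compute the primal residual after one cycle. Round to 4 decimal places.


ADMM iteration with rho = 0.5, z^k = 2.8275, u^k = -1.0821
Step 1: x-update.
Minimize 8*x^2 - 3*x + (0.5/2)*(x - 2.8275 - 1.0821)^2
FOC: (2*8 + 0.5)*x = 3 + 0.5*(2.8275 + 1.0821)
x^{k+1} = 0.3003
Step 2: z-update.
Minimize 8*z^2 - 8*z + (0.5/2)*(0.3003 - z - 1.0821)^2
FOC: (2*8 + 0.5)*z = 8 + 0.5*(0.3003 - 1.0821)
z^{k+1} = 0.4612
Step 3: u-update.
u^{k+1} = -1.0821 + 0.3003 - 0.4612 = -1.243
Step 4: Primal residual = |0.3003 - 0.4612| = 0.1609


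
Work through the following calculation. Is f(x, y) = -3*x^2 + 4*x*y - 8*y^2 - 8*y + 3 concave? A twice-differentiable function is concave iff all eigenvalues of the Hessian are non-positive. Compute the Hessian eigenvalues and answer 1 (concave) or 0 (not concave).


The Hessian of f(x,y) = -3*x^2 + 4*x*y - 8*y^2 - 8*y + 3 is:
H = [[-6, 4], [4, -16]]
Trace = -6 - 16 = -22
Determinant = -6*-16 - (4)^2 = 80
Discriminant = (-22)^2 - 4*80 = 164.0
Eigenvalues: lambda_1 = -17.4031, lambda_2 = -4.5969
The function is concave.

1


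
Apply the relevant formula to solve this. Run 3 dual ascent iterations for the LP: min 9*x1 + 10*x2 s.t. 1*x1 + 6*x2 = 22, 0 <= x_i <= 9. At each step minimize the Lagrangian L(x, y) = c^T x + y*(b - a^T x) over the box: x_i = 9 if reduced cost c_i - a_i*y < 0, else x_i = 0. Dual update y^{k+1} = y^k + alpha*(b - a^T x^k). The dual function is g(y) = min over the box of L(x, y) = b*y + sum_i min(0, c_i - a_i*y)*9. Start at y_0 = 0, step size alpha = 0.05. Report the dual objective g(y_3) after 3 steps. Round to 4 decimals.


Dual ascent for LP: min 9*x1 + 10*x2, 1*x1 + 6*x2 = 22, 0 <= x_i <= 9
Step 1: y^k = 0.0, reduced costs: (9.0, 10.0)
  x^k = (0.0, 0.0), subgradient = b - a^T x = 22.0
  y^{k+1} = 0.0 + 0.05*22.0 = 1.1
Step 2: y^k = 1.1, reduced costs: (7.9, 3.4)
  x^k = (0.0, 0.0), subgradient = b - a^T x = 22.0
  y^{k+1} = 1.1 + 0.05*22.0 = 2.2
Step 3: y^k = 2.2, reduced costs: (6.8, -3.2)
  x^k = (0.0, 9.0), subgradient = b - a^T x = -32.0
  y^{k+1} = 2.2 + 0.05*-32.0 = 0.6
Dual objective at y_3 = 0.6: reduced costs (8.4, 6.4), box minimizer x = (0.0, 0.0)
g(y_3) = b*y + (c1 - a1*y)*x1 + (c2 - a2*y)*x2 = 22*0.6 + 8.4*0.0 + 6.4*0.0 = 13.2 + 0.0 + 0.0 = 13.2


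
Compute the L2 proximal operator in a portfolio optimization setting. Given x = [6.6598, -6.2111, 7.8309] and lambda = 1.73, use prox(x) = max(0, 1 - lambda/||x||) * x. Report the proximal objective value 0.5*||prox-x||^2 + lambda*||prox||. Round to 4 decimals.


Step 1: Compute ||x||.
||x|| = 12.0106
Step 2: Compute scaling factor.
scale = max(0, 1 - 1.73/12.0106) = 0.856
Step 3: prox(x) = [5.7005, -5.3165, 6.7029]
||prox(x)|| = 10.2806
Step 4: Proximal objective.
0.5*||prox-x||^2 = 1.4965
lambda*||prox|| = 17.7854
Total = 19.2818


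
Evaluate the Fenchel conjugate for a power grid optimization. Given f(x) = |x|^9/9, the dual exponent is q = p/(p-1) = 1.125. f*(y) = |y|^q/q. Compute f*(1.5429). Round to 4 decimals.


The conjugate exponent q satisfies 1/p + 1/q = 1.
p = 9, so q = 9/(9 - 1) = 1.125
|y|^q = 1.5429^1.125 = 1.6288
f*(1.5429) = 1.6288 / 1.125 = 1.4479


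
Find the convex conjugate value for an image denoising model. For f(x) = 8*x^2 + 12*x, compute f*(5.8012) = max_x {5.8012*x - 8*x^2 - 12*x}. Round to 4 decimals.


f*(y) = sup_x {y*x - a*x^2 - b*x} = sup_x {(y-b)*x - a*x^2}
FOC: (y - b) - 2a*x = 0 => x* = (y - b)/(2a)
x* = (5.8012 - 12)/(2*8) = -0.3874
f*(5.8012) = (y-b)^2/(4a) = (5.8012 - 12)^2/(4*8)
= 38.4251/32 = 1.2008


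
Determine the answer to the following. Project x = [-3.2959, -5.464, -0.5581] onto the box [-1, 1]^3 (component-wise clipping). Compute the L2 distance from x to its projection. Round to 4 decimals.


Project each component onto [-1, 1].
clip(-3.2959) = -1.0, clip(-5.464) = -1.0, clip(-0.5581) = -0.5581
Projection = [-1.0, -1.0, -0.5581]
Squared diffs: [5.2712, 19.9273, 0.0]
Distance = sqrt(25.1985) = 5.0198


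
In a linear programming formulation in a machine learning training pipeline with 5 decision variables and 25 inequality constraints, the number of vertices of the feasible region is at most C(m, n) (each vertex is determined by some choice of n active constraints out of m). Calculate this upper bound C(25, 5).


Each vertex corresponds to some choice of n active constraints out of m, so the number of vertices is at most C(m, n) = m! / (n!(m-n)!).
m = 25, n = 5
Numerator: 25 * 24 * 23 * 22 * 21
Denominator: 5! = 120
C(25, 5) = 53130


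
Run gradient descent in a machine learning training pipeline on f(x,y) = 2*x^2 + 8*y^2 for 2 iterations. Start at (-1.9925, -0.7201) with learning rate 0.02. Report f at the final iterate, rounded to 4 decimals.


Gradient descent on f(x,y) = 2*x^2 + 8*y^2.
Starting point: (-1.9925, -0.7201), alpha = 0.02
Step 1: grad_x = 2*2*-1.9925 = -7.97, grad_y = 2*8*-0.7201 = -11.5216
  x_1 = -1.9925 - 0.02*-7.97 = -1.8331
  y_1 = -0.7201 - 0.02*-11.5216 = -0.4897
Step 2: grad_x = 2*2*-1.8331 = -7.3324, grad_y = 2*8*-0.4897 = -7.8347
  x_2 = -1.8331 - 0.02*-7.3324 = -1.6865
  y_2 = -0.4897 - 0.02*-7.8347 = -0.333
f(-1.6865, -0.333) = 2*(-1.6865)^2 + 8*(-0.333)^2 = 6.5752


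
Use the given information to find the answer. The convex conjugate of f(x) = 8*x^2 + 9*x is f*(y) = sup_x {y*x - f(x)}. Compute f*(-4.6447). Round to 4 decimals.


f*(y) = sup_x {y*x - a*x^2 - b*x} = sup_x {(y-b)*x - a*x^2}
FOC: (y - b) - 2a*x = 0 => x* = (y - b)/(2a)
x* = (-4.6447 - 9)/(2*8) = -0.8528
f*(-4.6447) = (y-b)^2/(4a) = (-4.6447 - 9)^2/(4*8)
= 186.1778/32 = 5.8181


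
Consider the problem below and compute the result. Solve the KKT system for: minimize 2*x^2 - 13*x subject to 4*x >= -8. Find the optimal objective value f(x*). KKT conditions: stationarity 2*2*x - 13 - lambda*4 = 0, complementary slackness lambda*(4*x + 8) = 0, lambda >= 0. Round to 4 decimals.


Step 1: Try lambda = 0 (constraint inactive).
Stationarity: 2*2*x - 13 = 0
x* = 13/(2*2) = 3.25
Check constraint: 4*3.25 = 13.0 >= -8 -- satisfied.
Step 2: Compute optimal value.
f(x*) = 2*3.25^2 - 13*3.25 = -21.125


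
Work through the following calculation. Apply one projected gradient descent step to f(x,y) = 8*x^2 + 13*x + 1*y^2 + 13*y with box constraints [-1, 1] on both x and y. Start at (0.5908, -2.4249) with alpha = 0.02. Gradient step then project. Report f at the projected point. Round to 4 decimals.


Step 1: Compute gradient at (0.5908, -2.4249).
grad_x = 2*8*0.5908 + 13 = 22.4528
grad_y = 2*1*-2.4249 + 13 = 8.1502
Step 2: Gradient step.
x_raw = 0.5908 - 0.02*22.4528 = 0.1417
y_raw = -2.4249 - 0.02*8.1502 = -2.5879
Step 3: Project onto [-1, 1].
x_proj = clip(0.1417) = 0.1417
y_proj = clip(-2.5879) = -1.0
Step 4: Evaluate f.
f(0.1417, -1.0) = -9.9966


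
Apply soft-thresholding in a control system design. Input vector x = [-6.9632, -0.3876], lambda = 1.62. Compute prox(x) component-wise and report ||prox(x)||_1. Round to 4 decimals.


Soft-thresholding with lambda = 1.62:
prox(-6.9632) = sign(-6.9632)*max(|-6.9632| - 1.62, 0) = -5.3432
prox(-0.3876) = sign(-0.3876)*max(|-0.3876| - 1.62, 0) = 0.0
prox(x) = [-5.3432, 0.0]
||prox(x)||_1 = 5.3432 + 0.0 = 5.3432


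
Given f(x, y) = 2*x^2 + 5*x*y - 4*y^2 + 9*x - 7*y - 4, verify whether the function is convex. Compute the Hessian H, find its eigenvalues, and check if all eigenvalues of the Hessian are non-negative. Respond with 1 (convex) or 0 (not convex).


The Hessian of f(x,y) = 2*x^2 + 5*x*y - 4*y^2 + 9*x - 7*y - 4 is:
H = [[4, 5], [5, -8]]
Trace = 4 - 8 = -4
Determinant = 4*-8 - (5)^2 = -57
Discriminant = (-4)^2 - 4*-57 = 244.0
Eigenvalues: lambda_1 = -9.8102, lambda_2 = 5.8102
The function is not convex.

0


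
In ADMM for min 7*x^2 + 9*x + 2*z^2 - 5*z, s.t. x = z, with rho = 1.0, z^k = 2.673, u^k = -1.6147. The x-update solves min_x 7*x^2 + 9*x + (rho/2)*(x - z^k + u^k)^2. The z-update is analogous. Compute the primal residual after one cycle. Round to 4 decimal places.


ADMM iteration with rho = 1.0, z^k = 2.673, u^k = -1.6147
Step 1: x-update.
Minimize 7*x^2 + 9*x + (1.0/2)*(x - 2.673 - 1.6147)^2
FOC: (2*7 + 1.0)*x = -9 + 1.0*(2.673 + 1.6147)
x^{k+1} = -0.3142
Step 2: z-update.
Minimize 2*z^2 - 5*z + (1.0/2)*(-0.3142 - z - 1.6147)^2
FOC: (2*2 + 1.0)*z = 5 + 1.0*(-0.3142 - 1.6147)
z^{k+1} = 0.6142
Step 3: u-update.
u^{k+1} = -1.6147 - 0.3142 - 0.6142 = -2.5431
Step 4: Primal residual = |-0.3142 - 0.6142| = 0.9284


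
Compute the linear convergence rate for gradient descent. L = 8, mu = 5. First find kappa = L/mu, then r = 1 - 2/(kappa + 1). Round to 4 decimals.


Step 1: Compute the condition number.
kappa = L/mu = 8/5 = 1.6
Step 2: Compute the convergence rate.
r = 1 - 2/(kappa + 1) = 1 - 2*mu/(L + mu) = (L - mu)/(L + mu) = 3/13 = 0.2308


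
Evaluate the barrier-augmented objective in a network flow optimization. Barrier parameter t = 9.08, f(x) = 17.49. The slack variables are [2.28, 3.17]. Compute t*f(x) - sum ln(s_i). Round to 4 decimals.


Step 1: Compute log-barrier.
ln values: [0.8242, 1.1537]
phi = -(0.8242 + 1.1537) = -1.9779
Step 2: Compute augmented objective.
t*f(x) = 9.08*17.49 = 158.8092
Total = 158.8092 - 1.9779 = 156.8313


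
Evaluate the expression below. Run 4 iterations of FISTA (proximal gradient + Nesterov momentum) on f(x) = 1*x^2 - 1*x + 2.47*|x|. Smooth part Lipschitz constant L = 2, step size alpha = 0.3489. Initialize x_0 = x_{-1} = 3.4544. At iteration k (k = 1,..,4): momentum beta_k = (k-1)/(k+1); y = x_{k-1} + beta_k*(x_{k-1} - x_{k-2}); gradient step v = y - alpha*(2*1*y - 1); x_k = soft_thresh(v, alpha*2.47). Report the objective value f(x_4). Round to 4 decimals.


FISTA on f(x) = 1*x^2 - 1*x + 2.47*|x|
L = 2, alpha = 0.3489
Iteration 1: beta = 0.0, y = 3.4544 + 0.0*(3.4544 - 3.4544) = 3.4544
  grad(y) = 5.9088, v = y - alpha*grad = 1.3928
  prox(v) = soft_thresh(1.3928, 0.8618) = 0.531
Iteration 2: beta = 0.3333, y = 0.531 + 0.3333*(0.531 - 3.4544) = -0.4434
  grad(y) = -1.8868, v = y - alpha*grad = 0.2149
  prox(v) = soft_thresh(0.2149, 0.8618) = 0.0
Iteration 3: beta = 0.5, y = 0.0 + 0.5*(0.0 - 0.531) = -0.2655
  grad(y) = -1.531, v = y - alpha*grad = 0.2687
  prox(v) = soft_thresh(0.2687, 0.8618) = 0.0
Iteration 4: beta = 0.6, y = 0.0 + 0.6*(0.0 - 0.0) = 0.0
  grad(y) = -1.0, v = y - alpha*grad = 0.3489
  prox(v) = soft_thresh(0.3489, 0.8618) = 0.0
f(x_4) = 1*0.0^2 - 1*0.0 + 2.47*|0.0| = 0.0


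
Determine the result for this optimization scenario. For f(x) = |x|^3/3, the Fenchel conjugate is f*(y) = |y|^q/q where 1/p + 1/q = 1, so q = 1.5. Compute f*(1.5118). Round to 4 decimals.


The conjugate exponent q satisfies 1/p + 1/q = 1.
p = 3, so q = 3/(3 - 1) = 1.5
|y|^q = 1.5118^1.5 = 1.8588
f*(1.5118) = 1.8588 / 1.5 = 1.2392


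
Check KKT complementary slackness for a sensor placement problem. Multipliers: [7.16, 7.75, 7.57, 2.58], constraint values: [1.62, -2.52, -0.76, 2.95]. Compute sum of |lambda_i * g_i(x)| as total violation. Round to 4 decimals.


KKT complementary slackness check:
lambda_1 * g_1 = 7.16 * 1.62 = 11.5992
lambda_2 * g_2 = 7.75 * -2.52 = -19.53
lambda_3 * g_3 = 7.57 * -0.76 = -5.7532
lambda_4 * g_4 = 2.58 * 2.95 = 7.611
Total violation = 11.5992 + 19.53 + 5.7532 + 7.611 = 44.4934


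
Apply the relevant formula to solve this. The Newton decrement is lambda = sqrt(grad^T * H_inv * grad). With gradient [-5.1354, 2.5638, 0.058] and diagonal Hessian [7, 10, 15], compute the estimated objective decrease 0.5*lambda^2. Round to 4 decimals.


Step 1: H is diagonal, so H^(-1) * g = [-0.7336, 0.2564, 0.0039].
Step 2: g^T H^(-1) g = sum_i g_i^2 / H_ii
  = (-5.1354)^2/7 + (2.5638)^2/10 + (0.058)^2/15
  = 3.7675 + 0.6573 + 0.0002 = 4.425
Step 3: Objective decrease = 0.5 * g^T H^(-1) g = 2.2125


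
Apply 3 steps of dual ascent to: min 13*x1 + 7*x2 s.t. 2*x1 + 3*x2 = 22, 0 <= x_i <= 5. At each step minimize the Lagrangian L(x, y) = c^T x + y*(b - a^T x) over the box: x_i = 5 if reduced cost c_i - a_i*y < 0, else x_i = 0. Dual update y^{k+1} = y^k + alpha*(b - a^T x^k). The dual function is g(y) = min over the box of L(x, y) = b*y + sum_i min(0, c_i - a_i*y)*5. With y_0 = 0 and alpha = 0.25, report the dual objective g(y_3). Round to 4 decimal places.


Dual ascent for LP: min 13*x1 + 7*x2, 2*x1 + 3*x2 = 22, 0 <= x_i <= 5
Step 1: y^k = 0.0, reduced costs: (13.0, 7.0)
  x^k = (0.0, 0.0), subgradient = b - a^T x = 22.0
  y^{k+1} = 0.0 + 0.25*22.0 = 5.5
Step 2: y^k = 5.5, reduced costs: (2.0, -9.5)
  x^k = (0.0, 5.0), subgradient = b - a^T x = 7.0
  y^{k+1} = 5.5 + 0.25*7.0 = 7.25
Step 3: y^k = 7.25, reduced costs: (-1.5, -14.75)
  x^k = (5.0, 5.0), subgradient = b - a^T x = -3.0
  y^{k+1} = 7.25 + 0.25*-3.0 = 6.5
Dual objective at y_3 = 6.5: reduced costs (0.0, -12.5), box minimizer x = (0.0, 5.0)
g(y_3) = b*y + (c1 - a1*y)*x1 + (c2 - a2*y)*x2 = 22*6.5 + 0.0*0.0 + (-12.5)*5.0 = 143.0 + 0.0 - 62.5 = 80.5


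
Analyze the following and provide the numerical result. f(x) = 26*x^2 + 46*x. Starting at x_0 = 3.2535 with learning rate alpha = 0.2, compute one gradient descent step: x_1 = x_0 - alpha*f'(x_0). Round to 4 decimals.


We compute the gradient at x_0 and apply the update.
f'(x) = 52*x + 46
f'(3.2535) = 52*3.2535 + 46 = 215.182
x_1 = 3.2535 - 0.2*215.182 = -39.7829


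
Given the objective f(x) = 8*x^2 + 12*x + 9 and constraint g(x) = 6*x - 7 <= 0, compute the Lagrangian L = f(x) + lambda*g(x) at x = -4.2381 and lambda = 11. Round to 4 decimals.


Step 1: Evaluate f(x).
f(-4.2381) = 8*(-4.2381)^2 + 12*(-4.2381) + 9 = 101.8347
Step 2: Evaluate g(x).
g(-4.2381) = 6*-4.2381 - 7 = -32.4286
Step 3: Compute Lagrangian.
L = 101.8347 + 11*-32.4286 = -254.8799


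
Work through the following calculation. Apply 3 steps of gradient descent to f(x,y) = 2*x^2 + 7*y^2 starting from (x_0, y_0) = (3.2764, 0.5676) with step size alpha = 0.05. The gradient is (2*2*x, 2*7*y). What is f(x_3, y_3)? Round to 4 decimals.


Gradient descent on f(x,y) = 2*x^2 + 7*y^2.
Starting point: (3.2764, 0.5676), alpha = 0.05
Step 1: grad_x = 2*2*3.2764 = 13.1056, grad_y = 2*7*0.5676 = 7.9464
  x_1 = 3.2764 - 0.05*13.1056 = 2.6211
  y_1 = 0.5676 - 0.05*7.9464 = 0.1703
Step 2: grad_x = 2*2*2.6211 = 10.4845, grad_y = 2*7*0.1703 = 2.3839
  x_2 = 2.6211 - 0.05*10.4845 = 2.0969
  y_2 = 0.1703 - 0.05*2.3839 = 0.0511
Step 3: grad_x = 2*2*2.0969 = 8.3876, grad_y = 2*7*0.0511 = 0.7152
  x_3 = 2.0969 - 0.05*8.3876 = 1.6775
  y_3 = 0.0511 - 0.05*0.7152 = 0.0153
f(1.6775, 0.0153) = 2*1.6775^2 + 7*0.0153^2 = 5.6298


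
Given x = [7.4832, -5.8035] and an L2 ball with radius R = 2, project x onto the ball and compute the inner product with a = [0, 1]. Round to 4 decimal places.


Step 1: Compute ||x|| (intermediates to 6 decimals).
||x|| = sqrt(7.4832^2 + (-5.8035)^2) = 9.469894
Step 2: Project.
Since ||x|| > R, scale = R/||x|| = 2/9.469894 = 0.211196, proj(x) = scale * x
proj(x) = [1.580422, -1.225676]
Step 3: Dot product.
a^T * proj(x) = 0*1.580422 + 1*(-1.225676) = -1.2257


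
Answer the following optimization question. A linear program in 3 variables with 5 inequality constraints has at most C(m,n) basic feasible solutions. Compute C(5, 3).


Each vertex corresponds to some choice of n active constraints out of m, so the number of vertices is at most C(m, n) = m! / (n!(m-n)!).
m = 5, n = 3
Numerator: 5 * 4 * 3
Denominator: 3! = 6
C(5, 3) = 10


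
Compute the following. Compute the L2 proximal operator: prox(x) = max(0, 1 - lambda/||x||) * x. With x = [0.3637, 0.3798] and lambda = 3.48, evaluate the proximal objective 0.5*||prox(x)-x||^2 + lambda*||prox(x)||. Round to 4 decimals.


Step 1: Compute ||x||.
||x|| = 0.5259
Step 2: Compute scaling factor.
scale = max(0, 1 - 3.48/0.5259) = 0.0
Step 3: prox(x) = [0.0, 0.0]
||prox(x)|| = 0.0
Step 4: Proximal objective.
0.5*||prox-x||^2 = 0.1383
lambda*||prox|| = 0.0
Total = 0.1383


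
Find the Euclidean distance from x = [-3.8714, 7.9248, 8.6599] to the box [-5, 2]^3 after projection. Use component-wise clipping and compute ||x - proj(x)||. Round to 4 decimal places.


Project each component onto [-5, 2].
clip(-3.8714) = -3.8714, clip(7.9248) = 2.0, clip(8.6599) = 2.0
Projection = [-3.8714, 2.0, 2.0]
Squared diffs: [0.0, 35.1033, 44.3543]
Distance = sqrt(79.4576) = 8.9139


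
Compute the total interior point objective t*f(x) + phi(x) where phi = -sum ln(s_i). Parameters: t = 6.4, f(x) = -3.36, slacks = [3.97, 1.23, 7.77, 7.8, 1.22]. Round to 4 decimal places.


Step 1: Compute log-barrier.
ln values: [1.3788, 0.207, 2.0503, 2.0541, 0.1989]
phi = -(1.3788 + 0.207 + 2.0503 + 2.0541 + 0.1989) = -5.889
Step 2: Compute augmented objective.
t*f(x) = 6.4*-3.36 = -21.504
Total = -21.504 - 5.889 = -27.393


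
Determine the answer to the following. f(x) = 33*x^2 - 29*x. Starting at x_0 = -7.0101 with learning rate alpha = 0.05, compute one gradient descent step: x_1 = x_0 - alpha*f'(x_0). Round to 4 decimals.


We compute the gradient at x_0 and apply the update.
f'(x) = 66*x - 29
f'(-7.0101) = 66*-7.0101 - 29 = -491.6666
x_1 = -7.0101 - 0.05*-491.6666 = 17.5732


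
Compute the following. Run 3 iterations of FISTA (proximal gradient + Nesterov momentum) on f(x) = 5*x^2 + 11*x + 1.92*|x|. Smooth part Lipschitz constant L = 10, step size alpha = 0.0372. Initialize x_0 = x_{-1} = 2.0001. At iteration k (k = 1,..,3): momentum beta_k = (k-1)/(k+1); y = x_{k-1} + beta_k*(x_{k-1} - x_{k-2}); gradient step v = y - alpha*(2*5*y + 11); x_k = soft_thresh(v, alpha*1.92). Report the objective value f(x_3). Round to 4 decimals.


FISTA on f(x) = 5*x^2 + 11*x + 1.92*|x|
L = 10, alpha = 0.0372
Iteration 1: beta = 0.0, y = 2.0001 + 0.0*(2.0001 - 2.0001) = 2.0001
  grad(y) = 31.001, v = y - alpha*grad = 0.8469
  prox(v) = soft_thresh(0.8469, 0.0714) = 0.7754
Iteration 2: beta = 0.3333, y = 0.7754 + 0.3333*(0.7754 - 2.0001) = 0.3672
  grad(y) = 14.6722, v = y - alpha*grad = -0.1786
  prox(v) = soft_thresh(-0.1786, 0.0714) = -0.1072
Iteration 3: beta = 0.5, y = -0.1072 + 0.5*(-0.1072 - 0.7754) = -0.5485
  grad(y) = 5.5154, v = y - alpha*grad = -0.7536
  prox(v) = soft_thresh(-0.7536, 0.0714) = -0.6822
f(x_3) = 5*(-0.6822)^2 + 11*(-0.6822) + 1.92*|-0.6822| = -3.8674
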